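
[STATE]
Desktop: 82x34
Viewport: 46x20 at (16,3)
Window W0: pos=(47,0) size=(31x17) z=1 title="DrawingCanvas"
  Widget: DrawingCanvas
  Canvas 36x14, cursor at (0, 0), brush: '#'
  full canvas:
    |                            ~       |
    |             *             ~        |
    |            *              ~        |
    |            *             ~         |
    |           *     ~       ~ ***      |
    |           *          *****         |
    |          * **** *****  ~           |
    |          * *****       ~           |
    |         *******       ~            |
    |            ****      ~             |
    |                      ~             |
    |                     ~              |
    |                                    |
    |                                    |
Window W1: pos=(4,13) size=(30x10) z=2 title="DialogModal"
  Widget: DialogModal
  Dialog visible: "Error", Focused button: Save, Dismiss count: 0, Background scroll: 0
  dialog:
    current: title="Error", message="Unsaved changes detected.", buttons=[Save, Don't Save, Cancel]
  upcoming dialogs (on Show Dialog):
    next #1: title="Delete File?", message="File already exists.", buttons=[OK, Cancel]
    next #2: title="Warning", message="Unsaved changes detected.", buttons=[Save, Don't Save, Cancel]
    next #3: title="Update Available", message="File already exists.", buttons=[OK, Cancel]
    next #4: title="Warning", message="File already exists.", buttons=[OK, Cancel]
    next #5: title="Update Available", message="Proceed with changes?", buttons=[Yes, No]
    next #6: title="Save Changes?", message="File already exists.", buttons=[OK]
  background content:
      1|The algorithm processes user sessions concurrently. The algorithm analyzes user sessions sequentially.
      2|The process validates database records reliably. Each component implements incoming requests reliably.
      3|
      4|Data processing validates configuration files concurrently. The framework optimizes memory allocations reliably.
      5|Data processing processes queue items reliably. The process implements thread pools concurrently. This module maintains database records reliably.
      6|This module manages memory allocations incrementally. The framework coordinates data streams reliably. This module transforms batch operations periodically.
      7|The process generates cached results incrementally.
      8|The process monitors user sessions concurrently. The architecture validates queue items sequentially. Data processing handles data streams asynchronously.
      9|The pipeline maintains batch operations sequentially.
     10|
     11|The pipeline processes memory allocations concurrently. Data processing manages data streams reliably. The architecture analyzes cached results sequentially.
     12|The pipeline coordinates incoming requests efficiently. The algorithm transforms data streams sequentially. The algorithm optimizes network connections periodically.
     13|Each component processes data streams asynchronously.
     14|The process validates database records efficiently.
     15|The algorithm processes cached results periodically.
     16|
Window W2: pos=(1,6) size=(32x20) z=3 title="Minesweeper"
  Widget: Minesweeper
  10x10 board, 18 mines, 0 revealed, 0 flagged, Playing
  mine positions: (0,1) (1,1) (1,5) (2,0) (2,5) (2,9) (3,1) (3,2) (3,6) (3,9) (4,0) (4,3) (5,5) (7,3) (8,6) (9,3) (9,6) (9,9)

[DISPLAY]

                               ┃+             
                               ┃             *
                               ┃            * 
━━━━━━━━━━━━━━━━┓              ┃            * 
                ┃              ┃           *  
────────────────┨              ┃           *  
                ┃              ┃          * **
                ┃              ┃          * **
                ┃              ┃         *****
                ┃              ┃            **
                ┃┓             ┃              
                ┃┃             ┃              
                ┃┨             ┃              
                ┃┃             ┗━━━━━━━━━━━━━━
                ┃┃                            
                ┃┃                            
                ┃┃                            
                ┃┃                            
                ┃┃                            
                ┃┛                            


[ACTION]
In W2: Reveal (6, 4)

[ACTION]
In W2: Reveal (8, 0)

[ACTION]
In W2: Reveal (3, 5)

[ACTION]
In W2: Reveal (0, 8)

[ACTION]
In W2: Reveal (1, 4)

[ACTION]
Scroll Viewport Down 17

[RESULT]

                ┃┃             ┃              
                ┃┨             ┃              
                ┃┃             ┗━━━━━━━━━━━━━━
                ┃┃                            
                ┃┃                            
                ┃┃                            
                ┃┃                            
                ┃┃                            
                ┃┛                            
                ┃                             
                ┃                             
━━━━━━━━━━━━━━━━┛                             
                                              
                                              
                                              
                                              
                                              
                                              
                                              
                                              


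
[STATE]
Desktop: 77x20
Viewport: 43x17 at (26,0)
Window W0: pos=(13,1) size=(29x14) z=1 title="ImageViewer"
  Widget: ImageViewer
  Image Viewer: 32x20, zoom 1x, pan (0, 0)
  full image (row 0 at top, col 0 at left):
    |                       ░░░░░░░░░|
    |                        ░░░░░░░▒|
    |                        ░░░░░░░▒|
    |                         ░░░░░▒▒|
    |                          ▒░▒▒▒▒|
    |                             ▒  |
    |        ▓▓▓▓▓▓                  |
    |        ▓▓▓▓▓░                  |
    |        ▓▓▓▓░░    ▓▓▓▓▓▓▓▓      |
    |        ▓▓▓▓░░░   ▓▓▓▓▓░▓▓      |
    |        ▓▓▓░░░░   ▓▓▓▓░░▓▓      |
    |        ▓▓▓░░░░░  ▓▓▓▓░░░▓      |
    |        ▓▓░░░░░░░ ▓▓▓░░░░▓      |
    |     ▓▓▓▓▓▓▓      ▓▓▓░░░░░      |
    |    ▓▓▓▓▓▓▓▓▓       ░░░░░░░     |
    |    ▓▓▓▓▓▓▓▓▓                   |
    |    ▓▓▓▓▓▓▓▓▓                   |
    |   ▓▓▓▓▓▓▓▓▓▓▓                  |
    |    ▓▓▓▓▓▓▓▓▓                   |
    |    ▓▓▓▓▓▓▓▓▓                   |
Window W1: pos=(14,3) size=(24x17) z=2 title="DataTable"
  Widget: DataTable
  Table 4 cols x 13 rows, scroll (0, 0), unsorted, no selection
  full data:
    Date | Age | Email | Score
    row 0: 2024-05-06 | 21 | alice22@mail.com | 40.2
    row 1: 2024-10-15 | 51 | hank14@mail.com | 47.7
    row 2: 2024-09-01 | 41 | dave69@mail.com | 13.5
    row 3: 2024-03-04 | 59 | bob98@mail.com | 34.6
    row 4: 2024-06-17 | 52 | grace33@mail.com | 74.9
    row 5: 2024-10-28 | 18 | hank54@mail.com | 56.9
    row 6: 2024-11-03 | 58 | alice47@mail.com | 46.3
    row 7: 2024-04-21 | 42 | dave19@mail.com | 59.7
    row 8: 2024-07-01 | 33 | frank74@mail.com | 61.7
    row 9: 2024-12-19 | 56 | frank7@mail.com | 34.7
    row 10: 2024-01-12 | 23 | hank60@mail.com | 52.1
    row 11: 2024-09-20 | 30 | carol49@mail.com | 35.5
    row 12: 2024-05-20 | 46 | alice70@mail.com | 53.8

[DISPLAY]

                                           
━━━━━━━━━━━━━━━┓                           
               ┃                           
━━━━━━━━━━━┓───┨                           
           ┃░░░┃                           
───────────┨░░░┃                           
Age│Email  ┃░░░┃                           
───┼───────┃ ░░┃                           
21 │alice22┃  ▒┃                           
51 │hank14@┃   ┃                           
41 │dave69@┃   ┃                           
59 │bob98@m┃   ┃                           
52 │grace33┃▓▓ ┃                           
18 │hank54@┃▓▓ ┃                           
58 │alice47┃━━━┛                           
42 │dave19@┃                               
33 │frank74┃                               


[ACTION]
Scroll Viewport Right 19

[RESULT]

                                           
━━━━━━━┓                                   
       ┃                                   
━━━┓───┨                                   
   ┃░░░┃                                   
───┨░░░┃                                   
l  ┃░░░┃                                   
───┃ ░░┃                                   
e22┃  ▒┃                                   
14@┃   ┃                                   
69@┃   ┃                                   
8@m┃   ┃                                   
e33┃▓▓ ┃                                   
54@┃▓▓ ┃                                   
e47┃━━━┛                                   
19@┃                                       
k74┃                                       


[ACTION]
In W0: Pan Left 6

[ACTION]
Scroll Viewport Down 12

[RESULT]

━━━┓───┨                                   
   ┃░░░┃                                   
───┨░░░┃                                   
l  ┃░░░┃                                   
───┃ ░░┃                                   
e22┃  ▒┃                                   
14@┃   ┃                                   
69@┃   ┃                                   
8@m┃   ┃                                   
e33┃▓▓ ┃                                   
54@┃▓▓ ┃                                   
e47┃━━━┛                                   
19@┃                                       
k74┃                                       
k7@┃                                       
60@┃                                       
━━━┛                                       


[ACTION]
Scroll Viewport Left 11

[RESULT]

━━━━━━━━━━━━━━┓───┨                        
le            ┃░░░┃                        
──────────────┨░░░┃                        
  │Age│Email  ┃░░░┃                        
──┼───┼───────┃ ░░┃                        
06│21 │alice22┃  ▒┃                        
15│51 │hank14@┃   ┃                        
01│41 │dave69@┃   ┃                        
04│59 │bob98@m┃   ┃                        
17│52 │grace33┃▓▓ ┃                        
28│18 │hank54@┃▓▓ ┃                        
03│58 │alice47┃━━━┛                        
21│42 │dave19@┃                            
01│33 │frank74┃                            
19│56 │frank7@┃                            
12│23 │hank60@┃                            
━━━━━━━━━━━━━━┛                            


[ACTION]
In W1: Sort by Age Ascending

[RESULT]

━━━━━━━━━━━━━━┓───┨                        
le            ┃░░░┃                        
──────────────┨░░░┃                        
  │Ag▲│Email  ┃░░░┃                        
──┼───┼───────┃ ░░┃                        
28│18 │hank54@┃  ▒┃                        
06│21 │alice22┃   ┃                        
12│23 │hank60@┃   ┃                        
20│30 │carol49┃   ┃                        
01│33 │frank74┃▓▓ ┃                        
01│41 │dave69@┃▓▓ ┃                        
21│42 │dave19@┃━━━┛                        
20│46 │alice70┃                            
15│51 │hank14@┃                            
17│52 │grace33┃                            
19│56 │frank7@┃                            
━━━━━━━━━━━━━━┛                            


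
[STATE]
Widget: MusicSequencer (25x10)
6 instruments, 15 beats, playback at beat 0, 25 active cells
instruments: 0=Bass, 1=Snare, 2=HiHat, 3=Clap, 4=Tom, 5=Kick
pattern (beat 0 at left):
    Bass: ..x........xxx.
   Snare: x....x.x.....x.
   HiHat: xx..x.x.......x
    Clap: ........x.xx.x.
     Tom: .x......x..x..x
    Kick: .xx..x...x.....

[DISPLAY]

      ▼12345678901234    
  Bass··█········███·    
 Snare█····█·█·····█·    
 HiHat██··█·█·······█    
  Clap········█·██·█·    
   Tom·█······█··█··█    
  Kick·██··█···█·····    
                         
                         
                         


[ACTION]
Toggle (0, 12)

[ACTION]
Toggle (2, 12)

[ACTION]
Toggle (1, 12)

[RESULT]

      ▼12345678901234    
  Bass··█········█·█·    
 Snare█····█·█····██·    
 HiHat██··█·█·····█·█    
  Clap········█·██·█·    
   Tom·█······█··█··█    
  Kick·██··█···█·····    
                         
                         
                         


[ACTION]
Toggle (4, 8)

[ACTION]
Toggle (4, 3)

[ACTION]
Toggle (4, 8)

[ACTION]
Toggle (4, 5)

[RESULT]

      ▼12345678901234    
  Bass··█········█·█·    
 Snare█····█·█····██·    
 HiHat██··█·█·····█·█    
  Clap········█·██·█·    
   Tom·█·█·█··█··█··█    
  Kick·██··█···█·····    
                         
                         
                         


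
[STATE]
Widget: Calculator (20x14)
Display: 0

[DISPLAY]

                   0
┌───┬───┬───┬───┐   
│ 7 │ 8 │ 9 │ ÷ │   
├───┼───┼───┼───┤   
│ 4 │ 5 │ 6 │ × │   
├───┼───┼───┼───┤   
│ 1 │ 2 │ 3 │ - │   
├───┼───┼───┼───┤   
│ 0 │ . │ = │ + │   
├───┼───┼───┼───┤   
│ C │ MC│ MR│ M+│   
└───┴───┴───┴───┘   
                    
                    


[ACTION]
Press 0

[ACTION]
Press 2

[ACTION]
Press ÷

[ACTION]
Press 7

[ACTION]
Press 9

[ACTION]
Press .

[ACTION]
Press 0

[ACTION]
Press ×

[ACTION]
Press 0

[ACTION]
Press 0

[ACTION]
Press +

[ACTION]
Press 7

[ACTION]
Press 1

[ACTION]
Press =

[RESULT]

                  71
┌───┬───┬───┬───┐   
│ 7 │ 8 │ 9 │ ÷ │   
├───┼───┼───┼───┤   
│ 4 │ 5 │ 6 │ × │   
├───┼───┼───┼───┤   
│ 1 │ 2 │ 3 │ - │   
├───┼───┼───┼───┤   
│ 0 │ . │ = │ + │   
├───┼───┼───┼───┤   
│ C │ MC│ MR│ M+│   
└───┴───┴───┴───┘   
                    
                    


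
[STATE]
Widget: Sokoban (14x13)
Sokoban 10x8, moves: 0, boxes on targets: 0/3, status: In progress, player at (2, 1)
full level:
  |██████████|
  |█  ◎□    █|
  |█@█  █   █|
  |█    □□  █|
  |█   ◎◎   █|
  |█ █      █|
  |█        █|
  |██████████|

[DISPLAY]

██████████    
█  ◎□    █    
█@█  █   █    
█    □□  █    
█   ◎◎   █    
█ █      █    
█        █    
██████████    
Moves: 0  0/3 
              
              
              
              


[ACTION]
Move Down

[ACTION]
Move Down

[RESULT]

██████████    
█  ◎□    █    
█ █  █   █    
█    □□  █    
█@  ◎◎   █    
█ █      █    
█        █    
██████████    
Moves: 2  0/3 
              
              
              
              


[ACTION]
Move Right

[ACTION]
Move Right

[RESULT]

██████████    
█  ◎□    █    
█ █  █   █    
█    □□  █    
█  @◎◎   █    
█ █      █    
█        █    
██████████    
Moves: 4  0/3 
              
              
              
              


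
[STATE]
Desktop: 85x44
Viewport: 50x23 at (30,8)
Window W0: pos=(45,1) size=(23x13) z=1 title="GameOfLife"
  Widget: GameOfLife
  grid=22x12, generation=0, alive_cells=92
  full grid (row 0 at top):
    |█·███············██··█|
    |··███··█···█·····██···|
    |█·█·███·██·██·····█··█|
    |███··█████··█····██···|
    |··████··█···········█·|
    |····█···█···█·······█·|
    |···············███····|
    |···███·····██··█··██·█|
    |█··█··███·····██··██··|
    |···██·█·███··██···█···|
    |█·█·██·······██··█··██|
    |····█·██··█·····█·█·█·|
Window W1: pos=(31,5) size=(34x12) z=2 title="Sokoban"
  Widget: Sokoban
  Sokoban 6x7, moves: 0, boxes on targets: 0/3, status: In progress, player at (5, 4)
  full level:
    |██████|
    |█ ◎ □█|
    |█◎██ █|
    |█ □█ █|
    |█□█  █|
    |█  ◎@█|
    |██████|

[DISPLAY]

 ┃██████                          ┃·█┃            
 ┃█ ◎ □█                          ┃··┃            
 ┃█◎██ █                          ┃█·┃            
 ┃█ □█ █                          ┃█·┃            
 ┃█□█  █                          ┃··┃            
 ┃█  ◎@█                          ┃━━┛            
 ┃██████                          ┃               
 ┃Moves: 0  0/3                   ┃               
 ┗━━━━━━━━━━━━━━━━━━━━━━━━━━━━━━━━┛               
                                                  
                                                  
                                                  
                                                  
                                                  
                                                  
                                                  
                                                  
                                                  
                                                  
                                                  
                                                  
                                                  
                                                  


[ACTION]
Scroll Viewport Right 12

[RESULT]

███                          ┃·█┃                 
 □█                          ┃··┃                 
█ █                          ┃█·┃                 
█ █                          ┃█·┃                 
  █                          ┃··┃                 
◎@█                          ┃━━┛                 
███                          ┃                    
es: 0  0/3                   ┃                    
━━━━━━━━━━━━━━━━━━━━━━━━━━━━━┛                    
                                                  
                                                  
                                                  
                                                  
                                                  
                                                  
                                                  
                                                  
                                                  
                                                  
                                                  
                                                  
                                                  
                                                  


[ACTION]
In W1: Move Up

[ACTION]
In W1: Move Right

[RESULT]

███                          ┃·█┃                 
 □█                          ┃··┃                 
█ █                          ┃█·┃                 
█ █                          ┃█·┃                 
 @█                          ┃··┃                 
◎ █                          ┃━━┛                 
███                          ┃                    
es: 1  0/3                   ┃                    
━━━━━━━━━━━━━━━━━━━━━━━━━━━━━┛                    
                                                  
                                                  
                                                  
                                                  
                                                  
                                                  
                                                  
                                                  
                                                  
                                                  
                                                  
                                                  
                                                  
                                                  


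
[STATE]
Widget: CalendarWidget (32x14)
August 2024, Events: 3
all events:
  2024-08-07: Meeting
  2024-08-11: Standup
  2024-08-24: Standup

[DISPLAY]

          August 2024           
Mo Tu We Th Fr Sa Su            
          1  2  3  4            
 5  6  7*  8  9 10 11*          
12 13 14 15 16 17 18            
19 20 21 22 23 24* 25           
26 27 28 29 30 31               
                                
                                
                                
                                
                                
                                
                                


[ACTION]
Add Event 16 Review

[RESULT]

          August 2024           
Mo Tu We Th Fr Sa Su            
          1  2  3  4            
 5  6  7*  8  9 10 11*          
12 13 14 15 16* 17 18           
19 20 21 22 23 24* 25           
26 27 28 29 30 31               
                                
                                
                                
                                
                                
                                
                                


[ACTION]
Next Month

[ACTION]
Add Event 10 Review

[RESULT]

         September 2024         
Mo Tu We Th Fr Sa Su            
                   1            
 2  3  4  5  6  7  8            
 9 10* 11 12 13 14 15           
16 17 18 19 20 21 22            
23 24 25 26 27 28 29            
30                              
                                
                                
                                
                                
                                
                                


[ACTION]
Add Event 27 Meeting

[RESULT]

         September 2024         
Mo Tu We Th Fr Sa Su            
                   1            
 2  3  4  5  6  7  8            
 9 10* 11 12 13 14 15           
16 17 18 19 20 21 22            
23 24 25 26 27* 28 29           
30                              
                                
                                
                                
                                
                                
                                


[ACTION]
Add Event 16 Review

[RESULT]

         September 2024         
Mo Tu We Th Fr Sa Su            
                   1            
 2  3  4  5  6  7  8            
 9 10* 11 12 13 14 15           
16* 17 18 19 20 21 22           
23 24 25 26 27* 28 29           
30                              
                                
                                
                                
                                
                                
                                


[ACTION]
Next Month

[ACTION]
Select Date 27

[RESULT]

          October 2024          
Mo Tu We Th Fr Sa Su            
    1  2  3  4  5  6            
 7  8  9 10 11 12 13            
14 15 16 17 18 19 20            
21 22 23 24 25 26 [27]          
28 29 30 31                     
                                
                                
                                
                                
                                
                                
                                


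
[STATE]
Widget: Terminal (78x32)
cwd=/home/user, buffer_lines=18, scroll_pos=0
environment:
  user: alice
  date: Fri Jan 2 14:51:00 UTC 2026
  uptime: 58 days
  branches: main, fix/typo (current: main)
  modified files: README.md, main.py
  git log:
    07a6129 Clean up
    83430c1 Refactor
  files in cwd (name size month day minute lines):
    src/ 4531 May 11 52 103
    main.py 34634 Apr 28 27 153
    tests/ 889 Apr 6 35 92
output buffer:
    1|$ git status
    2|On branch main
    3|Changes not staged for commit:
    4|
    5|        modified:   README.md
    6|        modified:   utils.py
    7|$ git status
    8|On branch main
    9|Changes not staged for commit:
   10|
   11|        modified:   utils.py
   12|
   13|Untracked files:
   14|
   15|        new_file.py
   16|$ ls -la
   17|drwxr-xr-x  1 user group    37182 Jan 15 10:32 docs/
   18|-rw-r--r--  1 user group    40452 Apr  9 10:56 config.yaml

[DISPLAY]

$ git status                                                                  
On branch main                                                                
Changes not staged for commit:                                                
                                                                              
        modified:   README.md                                                 
        modified:   utils.py                                                  
$ git status                                                                  
On branch main                                                                
Changes not staged for commit:                                                
                                                                              
        modified:   utils.py                                                  
                                                                              
Untracked files:                                                              
                                                                              
        new_file.py                                                           
$ ls -la                                                                      
drwxr-xr-x  1 user group    37182 Jan 15 10:32 docs/                          
-rw-r--r--  1 user group    40452 Apr  9 10:56 config.yaml                    
$ █                                                                           
                                                                              
                                                                              
                                                                              
                                                                              
                                                                              
                                                                              
                                                                              
                                                                              
                                                                              
                                                                              
                                                                              
                                                                              
                                                                              


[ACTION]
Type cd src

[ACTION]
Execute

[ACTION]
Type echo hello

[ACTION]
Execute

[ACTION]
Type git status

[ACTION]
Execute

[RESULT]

$ git status                                                                  
On branch main                                                                
Changes not staged for commit:                                                
                                                                              
        modified:   README.md                                                 
        modified:   utils.py                                                  
$ git status                                                                  
On branch main                                                                
Changes not staged for commit:                                                
                                                                              
        modified:   utils.py                                                  
                                                                              
Untracked files:                                                              
                                                                              
        new_file.py                                                           
$ ls -la                                                                      
drwxr-xr-x  1 user group    37182 Jan 15 10:32 docs/                          
-rw-r--r--  1 user group    40452 Apr  9 10:56 config.yaml                    
$ cd src                                                                      
                                                                              
$ echo hello                                                                  
hello                                                                         
$ git status                                                                  
On branch main                                                                
Changes not staged for commit:                                                
                                                                              
        modified:   README.md                                                 
        modified:   main.py                                                   
$ █                                                                           
                                                                              
                                                                              
                                                                              


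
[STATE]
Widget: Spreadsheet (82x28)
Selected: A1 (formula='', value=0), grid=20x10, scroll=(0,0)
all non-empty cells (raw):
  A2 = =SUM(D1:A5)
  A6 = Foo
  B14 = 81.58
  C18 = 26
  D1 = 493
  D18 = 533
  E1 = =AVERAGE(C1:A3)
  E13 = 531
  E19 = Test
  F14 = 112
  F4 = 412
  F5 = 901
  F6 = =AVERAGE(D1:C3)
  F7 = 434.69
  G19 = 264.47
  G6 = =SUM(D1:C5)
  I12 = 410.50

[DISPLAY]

A1:                                                                               
       A       B       C       D       E       F       G       H       I       J  
----------------------------------------------------------------------------------
  1      [0]       0       0     493#CIRC!         0       0       0       0      
  2 #CIRC!         0       0       0       0       0       0       0       0      
  3        0       0       0       0       0       0       0       0       0      
  4        0       0       0       0       0     412       0       0       0      
  5        0       0       0       0       0     901       0       0       0      
  6 Foo            0       0       0       0   82.17     493       0       0      
  7        0       0       0       0       0  434.69       0       0       0      
  8        0       0       0       0       0       0       0       0       0      
  9        0       0       0       0       0       0       0       0       0      
 10        0       0       0       0       0       0       0       0       0      
 11        0       0       0       0       0       0       0       0       0      
 12        0       0       0       0       0       0       0       0  410.50      
 13        0       0       0       0     531       0       0       0       0      
 14        0   81.58       0       0       0     112       0       0       0      
 15        0       0       0       0       0       0       0       0       0      
 16        0       0       0       0       0       0       0       0       0      
 17        0       0       0       0       0       0       0       0       0      
 18        0       0      26     533       0       0       0       0       0      
 19        0       0       0       0Test           0  264.47       0       0      
 20        0       0       0       0       0       0       0       0       0      
                                                                                  
                                                                                  
                                                                                  
                                                                                  
                                                                                  


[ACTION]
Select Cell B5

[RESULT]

B5:                                                                               
       A       B       C       D       E       F       G       H       I       J  
----------------------------------------------------------------------------------
  1        0       0       0     493#CIRC!         0       0       0       0      
  2 #CIRC!         0       0       0       0       0       0       0       0      
  3        0       0       0       0       0       0       0       0       0      
  4        0       0       0       0       0     412       0       0       0      
  5        0     [0]       0       0       0     901       0       0       0      
  6 Foo            0       0       0       0   82.17     493       0       0      
  7        0       0       0       0       0  434.69       0       0       0      
  8        0       0       0       0       0       0       0       0       0      
  9        0       0       0       0       0       0       0       0       0      
 10        0       0       0       0       0       0       0       0       0      
 11        0       0       0       0       0       0       0       0       0      
 12        0       0       0       0       0       0       0       0  410.50      
 13        0       0       0       0     531       0       0       0       0      
 14        0   81.58       0       0       0     112       0       0       0      
 15        0       0       0       0       0       0       0       0       0      
 16        0       0       0       0       0       0       0       0       0      
 17        0       0       0       0       0       0       0       0       0      
 18        0       0      26     533       0       0       0       0       0      
 19        0       0       0       0Test           0  264.47       0       0      
 20        0       0       0       0       0       0       0       0       0      
                                                                                  
                                                                                  
                                                                                  
                                                                                  
                                                                                  


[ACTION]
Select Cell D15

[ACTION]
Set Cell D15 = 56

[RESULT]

D15: 56                                                                           
       A       B       C       D       E       F       G       H       I       J  
----------------------------------------------------------------------------------
  1        0       0       0     493#CIRC!         0       0       0       0      
  2 #CIRC!         0       0       0       0       0       0       0       0      
  3        0       0       0       0       0       0       0       0       0      
  4        0       0       0       0       0     412       0       0       0      
  5        0       0       0       0       0     901       0       0       0      
  6 Foo            0       0       0       0   82.17     493       0       0      
  7        0       0       0       0       0  434.69       0       0       0      
  8        0       0       0       0       0       0       0       0       0      
  9        0       0       0       0       0       0       0       0       0      
 10        0       0       0       0       0       0       0       0       0      
 11        0       0       0       0       0       0       0       0       0      
 12        0       0       0       0       0       0       0       0  410.50      
 13        0       0       0       0     531       0       0       0       0      
 14        0   81.58       0       0       0     112       0       0       0      
 15        0       0       0    [56]       0       0       0       0       0      
 16        0       0       0       0       0       0       0       0       0      
 17        0       0       0       0       0       0       0       0       0      
 18        0       0      26     533       0       0       0       0       0      
 19        0       0       0       0Test           0  264.47       0       0      
 20        0       0       0       0       0       0       0       0       0      
                                                                                  
                                                                                  
                                                                                  
                                                                                  
                                                                                  


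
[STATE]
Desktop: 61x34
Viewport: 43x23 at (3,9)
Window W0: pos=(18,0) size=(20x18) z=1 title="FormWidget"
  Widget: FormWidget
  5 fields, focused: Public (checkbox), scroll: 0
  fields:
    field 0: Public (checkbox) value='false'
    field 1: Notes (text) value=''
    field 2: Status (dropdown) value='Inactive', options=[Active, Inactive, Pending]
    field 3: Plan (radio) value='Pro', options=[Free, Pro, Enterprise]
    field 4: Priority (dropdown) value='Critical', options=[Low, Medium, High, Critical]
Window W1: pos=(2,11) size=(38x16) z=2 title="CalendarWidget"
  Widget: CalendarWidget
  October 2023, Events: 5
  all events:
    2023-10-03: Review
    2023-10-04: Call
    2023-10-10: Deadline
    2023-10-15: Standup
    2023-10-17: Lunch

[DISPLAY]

               ┃                  ┃        
               ┃                  ┃        
━━━━━━━━━━━━━━━━━━━━━━━━━━━━━━━━━━━━┓      
 CalendarWidget                     ┃      
────────────────────────────────────┨      
            October 2023            ┃      
Mo Tu We Th Fr Sa Su                ┃      
                   1                ┃      
 2  3*  4*  5  6  7  8              ┃      
 9 10* 11 12 13 14 15*              ┃      
16 17* 18 19 20 21 22               ┃      
23 24 25 26 27 28 29                ┃      
30 31                               ┃      
                                    ┃      
                                    ┃      
                                    ┃      
                                    ┃      
━━━━━━━━━━━━━━━━━━━━━━━━━━━━━━━━━━━━┛      
                                           
                                           
                                           
                                           
                                           


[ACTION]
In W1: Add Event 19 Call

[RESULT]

               ┃                  ┃        
               ┃                  ┃        
━━━━━━━━━━━━━━━━━━━━━━━━━━━━━━━━━━━━┓      
 CalendarWidget                     ┃      
────────────────────────────────────┨      
            October 2023            ┃      
Mo Tu We Th Fr Sa Su                ┃      
                   1                ┃      
 2  3*  4*  5  6  7  8              ┃      
 9 10* 11 12 13 14 15*              ┃      
16 17* 18 19* 20 21 22              ┃      
23 24 25 26 27 28 29                ┃      
30 31                               ┃      
                                    ┃      
                                    ┃      
                                    ┃      
                                    ┃      
━━━━━━━━━━━━━━━━━━━━━━━━━━━━━━━━━━━━┛      
                                           
                                           
                                           
                                           
                                           


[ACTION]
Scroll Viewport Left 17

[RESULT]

                  ┃                  ┃     
                  ┃                  ┃     
  ┏━━━━━━━━━━━━━━━━━━━━━━━━━━━━━━━━━━━━┓   
  ┃ CalendarWidget                     ┃   
  ┠────────────────────────────────────┨   
  ┃            October 2023            ┃   
  ┃Mo Tu We Th Fr Sa Su                ┃   
  ┃                   1                ┃   
  ┃ 2  3*  4*  5  6  7  8              ┃   
  ┃ 9 10* 11 12 13 14 15*              ┃   
  ┃16 17* 18 19* 20 21 22              ┃   
  ┃23 24 25 26 27 28 29                ┃   
  ┃30 31                               ┃   
  ┃                                    ┃   
  ┃                                    ┃   
  ┃                                    ┃   
  ┃                                    ┃   
  ┗━━━━━━━━━━━━━━━━━━━━━━━━━━━━━━━━━━━━┛   
                                           
                                           
                                           
                                           
                                           


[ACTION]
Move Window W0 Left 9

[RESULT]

         ┃                  ┃              
         ┃                  ┃              
  ┏━━━━━━━━━━━━━━━━━━━━━━━━━━━━━━━━━━━━┓   
  ┃ CalendarWidget                     ┃   
  ┠────────────────────────────────────┨   
  ┃            October 2023            ┃   
  ┃Mo Tu We Th Fr Sa Su                ┃   
  ┃                   1                ┃   
  ┃ 2  3*  4*  5  6  7  8              ┃   
  ┃ 9 10* 11 12 13 14 15*              ┃   
  ┃16 17* 18 19* 20 21 22              ┃   
  ┃23 24 25 26 27 28 29                ┃   
  ┃30 31                               ┃   
  ┃                                    ┃   
  ┃                                    ┃   
  ┃                                    ┃   
  ┃                                    ┃   
  ┗━━━━━━━━━━━━━━━━━━━━━━━━━━━━━━━━━━━━┛   
                                           
                                           
                                           
                                           
                                           


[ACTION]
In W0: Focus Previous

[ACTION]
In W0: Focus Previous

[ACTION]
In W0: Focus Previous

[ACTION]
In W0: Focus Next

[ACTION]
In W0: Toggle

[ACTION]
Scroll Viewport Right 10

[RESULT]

                  ┃                        
                  ┃                        
━━━━━━━━━━━━━━━━━━━━━━━━━━━━━┓             
arWidget                     ┃             
─────────────────────────────┨             
     October 2023            ┃             
e Th Fr Sa Su                ┃             
            1                ┃             
 4*  5  6  7  8              ┃             
11 12 13 14 15*              ┃             
18 19* 20 21 22              ┃             
5 26 27 28 29                ┃             
                             ┃             
                             ┃             
                             ┃             
                             ┃             
                             ┃             
━━━━━━━━━━━━━━━━━━━━━━━━━━━━━┛             
                                           
                                           
                                           
                                           
                                           
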